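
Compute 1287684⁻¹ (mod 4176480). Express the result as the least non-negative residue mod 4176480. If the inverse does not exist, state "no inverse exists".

Compute gcd(1287684, 4176480):
4176480 = 3*1287684 + 313428
1287684 = 4*313428 + 33972
313428 = 9*33972 + 7680
33972 = 4*7680 + 3252
7680 = 2*3252 + 1176
3252 = 2*1176 + 900
1176 = 1*900 + 276
900 = 3*276 + 72
276 = 3*72 + 60
72 = 1*60 + 12
60 = 5*12 + 0
Since gcd = 12 > 1, 1287684 is not a unit mod 4176480.

no inverse exists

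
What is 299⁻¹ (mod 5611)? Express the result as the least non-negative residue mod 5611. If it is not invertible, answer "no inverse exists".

Run Euclid on (5611, 299):
5611 = 18*299 + 229
299 = 1*229 + 70
229 = 3*70 + 19
70 = 3*19 + 13
19 = 1*13 + 6
13 = 2*6 + 1
6 = 6*1 + 0
gcd = 1, so the inverse exists. Back-substitute:
1 = 13 − 2·6
1 = −2·19 + 3·13
1 = 3·70 − 11·19
1 = −11·229 + 36·70
1 = 36·299 − 47·229
1 = −47·5611 + 882·299
So 299·882 ≡ 1 (mod 5611).

882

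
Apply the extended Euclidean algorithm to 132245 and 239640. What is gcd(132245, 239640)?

Euclidean algorithm:
239640 = 1*132245 + 107395
132245 = 1*107395 + 24850
107395 = 4*24850 + 7995
24850 = 3*7995 + 865
7995 = 9*865 + 210
865 = 4*210 + 25
210 = 8*25 + 10
25 = 2*10 + 5
10 = 2*5 + 0
gcd(132245, 239640) = 5.
Working backward:
5 = 25 − 2·10
5 = −2·210 + 17·25
5 = 17·865 − 70·210
5 = −70·7995 + 647·865
5 = 647·24850 − 2011·7995
5 = −2011·107395 + 8691·24850
5 = 8691·132245 − 10702·107395
5 = −10702·239640 + 19393·132245
So 5 = (-10702)·239640 + (19393)·132245.

5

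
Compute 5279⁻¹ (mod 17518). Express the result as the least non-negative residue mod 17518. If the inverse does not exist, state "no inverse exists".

Extended Euclidean algorithm:
17518 = 3·5279 + 1681
5279 = 3·1681 + 236
1681 = 7·236 + 29
236 = 8·29 + 4
29 = 7·4 + 1
4 = 4·1 + 0
Since gcd(5279, 17518) = 1, back-substitute to write 1 as a combination:
1 = 29 − 7·4
1 = −7·236 + 57·29
1 = 57·1681 − 406·236
1 = −406·5279 + 1275·1681
1 = 1275·17518 − 4231·5279
Thus 5279·(-4231) ≡ 1 (mod 17518); reducing, -4231 mod 17518 = 13287.

13287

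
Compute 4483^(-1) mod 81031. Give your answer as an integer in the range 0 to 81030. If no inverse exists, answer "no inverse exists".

18274

Extended Euclidean algorithm:
81031 = 18·4483 + 337
4483 = 13·337 + 102
337 = 3·102 + 31
102 = 3·31 + 9
31 = 3·9 + 4
9 = 2·4 + 1
4 = 4·1 + 0
Since gcd(4483, 81031) = 1, back-substitute to write 1 as a combination:
1 = 9 − 2·4
1 = −2·31 + 7·9
1 = 7·102 − 23·31
1 = −23·337 + 76·102
1 = 76·4483 − 1011·337
1 = −1011·81031 + 18274·4483
So 4483·18274 ≡ 1 (mod 81031).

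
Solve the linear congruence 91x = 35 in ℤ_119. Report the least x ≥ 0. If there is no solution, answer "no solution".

First find gcd(91, 119):
119 = 1·91 + 28
91 = 3·28 + 7
28 = 4·7 + 0
gcd = 7 and 7 | 35, so solutions exist. Divide through by 7: 13x ≡ 5 (mod 17).
Now find 13⁻¹ mod 17:
17 = 1×13 + 4
13 = 3×4 + 1
4 = 4×1 + 0
Back-substitute:
1 = 13 − 3·4
1 = −3·17 + 4·13
So 13⁻¹ ≡ 4 (mod 17).
Then x ≡ 4·5 ≡ 3 (mod 17); the smallest non-negative solution is x = 3.

3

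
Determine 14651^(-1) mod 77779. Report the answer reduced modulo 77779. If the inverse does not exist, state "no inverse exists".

Euclidean algorithm on 77779, 14651:
77779 = 5·14651 + 4524
14651 = 3·4524 + 1079
4524 = 4·1079 + 208
1079 = 5·208 + 39
208 = 5·39 + 13
39 = 3·13 + 0
gcd(14651, 77779) = 13 ≠ 1, so 14651 has no multiplicative inverse modulo 77779.

no inverse exists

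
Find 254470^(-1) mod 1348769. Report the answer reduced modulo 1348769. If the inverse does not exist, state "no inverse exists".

Extended Euclidean algorithm:
1348769 = 5·254470 + 76419
254470 = 3·76419 + 25213
76419 = 3·25213 + 780
25213 = 32·780 + 253
780 = 3·253 + 21
253 = 12·21 + 1
21 = 21·1 + 0
The gcd is 1. Working backward:
1 = 253 − 12·21
1 = −12·780 + 37·253
1 = 37·25213 − 1196·780
1 = −1196·76419 + 3625·25213
1 = 3625·254470 − 12071·76419
1 = −12071·1348769 + 63980·254470
So 254470·63980 ≡ 1 (mod 1348769).

63980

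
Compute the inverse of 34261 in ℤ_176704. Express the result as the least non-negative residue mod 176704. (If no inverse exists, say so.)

Run Euclid on (176704, 34261):
176704 = 5·34261 + 5399
34261 = 6·5399 + 1867
5399 = 2·1867 + 1665
1867 = 1·1665 + 202
1665 = 8·202 + 49
202 = 4·49 + 6
49 = 8·6 + 1
6 = 6·1 + 0
gcd = 1, so the inverse exists. Back-substitute:
1 = 49 − 8·6
1 = −8·202 + 33·49
1 = 33·1665 − 272·202
1 = −272·1867 + 305·1665
1 = 305·5399 − 882·1867
1 = −882·34261 + 5597·5399
1 = 5597·176704 − 28867·34261
Hence 34261⁻¹ ≡ -28867 ≡ 147837 (mod 176704).

147837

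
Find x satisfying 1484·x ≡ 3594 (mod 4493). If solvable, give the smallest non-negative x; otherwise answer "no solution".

2915

First find gcd(1484, 4493):
4493 = 3·1484 + 41
1484 = 36·41 + 8
41 = 5·8 + 1
8 = 8·1 + 0
gcd = 1, so a unique solution mod 4493 exists.
Back-substitute for the Bézout coefficients:
1 = 41 − 5·8
1 = −5·1484 + 181·41
1 = 181·4493 − 548·1484
So 1484·(-548) ≡ 1 (mod 4493), giving 1484⁻¹ ≡ 3945.
x ≡ 1484⁻¹·3594 ≡ 3945·3594 ≡ 2915 (mod 4493).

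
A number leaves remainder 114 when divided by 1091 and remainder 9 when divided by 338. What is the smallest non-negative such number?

Write x = 114 + 1091·k. Then 1091·k ≡ 9 − 114 ≡ 233 (mod 338).
Need 1091⁻¹ mod 338. Extended Euclid on (338, 77):
338 = 4*77 + 30
77 = 2*30 + 17
30 = 1*17 + 13
17 = 1*13 + 4
13 = 3*4 + 1
4 = 4*1 + 0
Back-substitute:
1 = 13 − 3·4
1 = −3·17 + 4·13
1 = 4·30 − 7·17
1 = −7·77 + 18·30
1 = 18·338 − 79·77
1091⁻¹ ≡ 259 (mod 338), so k ≡ 259·233 ≡ 183 (mod 338).
x = 114 + 1091·183 = 199767.

199767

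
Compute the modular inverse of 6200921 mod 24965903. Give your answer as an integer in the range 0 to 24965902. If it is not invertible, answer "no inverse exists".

Run Euclid on (24965903, 6200921):
24965903 = 4×6200921 + 162219
6200921 = 38×162219 + 36599
162219 = 4×36599 + 15823
36599 = 2×15823 + 4953
15823 = 3×4953 + 964
4953 = 5×964 + 133
964 = 7×133 + 33
133 = 4×33 + 1
33 = 33×1 + 0
The gcd is 1. Working backward:
1 = 133 − 4·33
1 = −4·964 + 29·133
1 = 29·4953 − 149·964
1 = −149·15823 + 476·4953
1 = 476·36599 − 1101·15823
1 = −1101·162219 + 4880·36599
1 = 4880·6200921 − 186541·162219
1 = −186541·24965903 + 751044·6200921
So 6200921·751044 ≡ 1 (mod 24965903).

751044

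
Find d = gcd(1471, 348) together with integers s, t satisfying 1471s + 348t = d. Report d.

1

Repeated division:
1471 = 4·348 + 79
348 = 4·79 + 32
79 = 2·32 + 15
32 = 2·15 + 2
15 = 7·2 + 1
2 = 2·1 + 0
gcd(1471, 348) = 1.
Express as a combination:
1 = 15 − 7·2
1 = −7·32 + 15·15
1 = 15·79 − 37·32
1 = −37·348 + 163·79
1 = 163·1471 − 689·348
So 1 = (163)·1471 + (-689)·348.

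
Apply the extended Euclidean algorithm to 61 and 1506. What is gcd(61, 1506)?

Repeated division:
1506 = 24×61 + 42
61 = 1×42 + 19
42 = 2×19 + 4
19 = 4×4 + 3
4 = 1×3 + 1
3 = 3×1 + 0
gcd(61, 1506) = 1.
Express as a combination:
1 = 4 − 3
1 = −19 + 5·4
1 = 5·42 − 11·19
1 = −11·61 + 16·42
1 = 16·1506 − 395·61
So 1 = (16)·1506 + (-395)·61.

1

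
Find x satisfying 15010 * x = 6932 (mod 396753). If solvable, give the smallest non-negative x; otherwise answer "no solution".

352241

First find gcd(15010, 396753):
396753 = 26*15010 + 6493
15010 = 2*6493 + 2024
6493 = 3*2024 + 421
2024 = 4*421 + 340
421 = 1*340 + 81
340 = 4*81 + 16
81 = 5*16 + 1
16 = 16*1 + 0
gcd = 1, so a unique solution mod 396753 exists.
Back-substitute for the Bézout coefficients:
1 = 81 − 5·16
1 = −5·340 + 21·81
1 = 21·421 − 26·340
1 = −26·2024 + 125·421
1 = 125·6493 − 401·2024
1 = −401·15010 + 927·6493
1 = 927·396753 − 24503·15010
So 15010·(-24503) ≡ 1 (mod 396753), giving 15010⁻¹ ≡ 372250.
x ≡ 15010⁻¹·6932 ≡ 372250·6932 ≡ 352241 (mod 396753).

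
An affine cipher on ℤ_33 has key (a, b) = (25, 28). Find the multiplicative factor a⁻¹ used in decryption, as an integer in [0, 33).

4

Run Euclid on (33, 25):
33 = 1·25 + 8
25 = 3·8 + 1
8 = 8·1 + 0
The gcd is 1. Working backward:
1 = 25 − 3·8
1 = −3·33 + 4·25
So 25·4 ≡ 1 (mod 33).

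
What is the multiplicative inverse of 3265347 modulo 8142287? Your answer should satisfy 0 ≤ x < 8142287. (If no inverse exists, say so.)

7253725

Extended Euclidean algorithm:
8142287 = 2·3265347 + 1611593
3265347 = 2·1611593 + 42161
1611593 = 38·42161 + 9475
42161 = 4·9475 + 4261
9475 = 2·4261 + 953
4261 = 4·953 + 449
953 = 2·449 + 55
449 = 8·55 + 9
55 = 6·9 + 1
9 = 9·1 + 0
gcd = 1, so the inverse exists. Back-substitute:
1 = 55 − 6·9
1 = −6·449 + 49·55
1 = 49·953 − 104·449
1 = −104·4261 + 465·953
1 = 465·9475 − 1034·4261
1 = −1034·42161 + 4601·9475
1 = 4601·1611593 − 175872·42161
1 = −175872·3265347 + 356345·1611593
1 = 356345·8142287 − 888562·3265347
Thus 3265347·(-888562) ≡ 1 (mod 8142287); reducing, -888562 mod 8142287 = 7253725.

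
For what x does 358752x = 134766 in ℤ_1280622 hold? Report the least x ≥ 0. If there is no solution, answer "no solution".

First find gcd(358752, 1280622):
1280622 = 3*358752 + 204366
358752 = 1*204366 + 154386
204366 = 1*154386 + 49980
154386 = 3*49980 + 4446
49980 = 11*4446 + 1074
4446 = 4*1074 + 150
1074 = 7*150 + 24
150 = 6*24 + 6
24 = 4*6 + 0
gcd = 6 and 6 | 134766, so solutions exist. Divide through by 6: 59792x ≡ 22461 (mod 213437).
Now find 59792⁻¹ mod 213437:
213437 = 3*59792 + 34061
59792 = 1*34061 + 25731
34061 = 1*25731 + 8330
25731 = 3*8330 + 741
8330 = 11*741 + 179
741 = 4*179 + 25
179 = 7*25 + 4
25 = 6*4 + 1
4 = 4*1 + 0
Back-substitute:
1 = 25 − 6·4
1 = −6·179 + 43·25
1 = 43·741 − 178·179
1 = −178·8330 + 2001·741
1 = 2001·25731 − 6181·8330
1 = −6181·34061 + 8182·25731
1 = 8182·59792 − 14363·34061
1 = −14363·213437 + 51271·59792
So 59792⁻¹ ≡ 51271 (mod 213437).
Then x ≡ 51271·22461 ≡ 105316 (mod 213437); the smallest non-negative solution is x = 105316.

105316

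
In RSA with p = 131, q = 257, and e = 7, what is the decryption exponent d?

14263

φ(n) = (p−1)(q−1) = 130·256 = 33280.
Need d with 7·d ≡ 1 (mod 33280). Apply the extended Euclidean algorithm:
33280 = 4754*7 + 2
7 = 3*2 + 1
2 = 2*1 + 0
Back-substitute:
1 = 7 − 3·2
1 = −3·33280 + 14263·7
So 7·14263 ≡ 1 (mod 33280), hence d = 14263.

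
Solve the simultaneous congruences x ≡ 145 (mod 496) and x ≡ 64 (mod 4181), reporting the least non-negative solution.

Write x = 145 + 496·k. Then 496·k ≡ 64 − 145 ≡ 4100 (mod 4181).
Need 496⁻¹ mod 4181. Extended Euclid on (4181, 496):
4181 = 8*496 + 213
496 = 2*213 + 70
213 = 3*70 + 3
70 = 23*3 + 1
3 = 3*1 + 0
Back-substitute:
1 = 70 − 23·3
1 = −23·213 + 70·70
1 = 70·496 − 163·213
1 = −163·4181 + 1374·496
496⁻¹ ≡ 1374 (mod 4181), so k ≡ 1374·4100 ≡ 1593 (mod 4181).
x = 145 + 496·1593 = 790273.

790273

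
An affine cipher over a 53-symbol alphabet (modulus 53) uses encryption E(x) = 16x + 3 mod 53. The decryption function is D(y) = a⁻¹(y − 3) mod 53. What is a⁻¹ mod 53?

10

Apply the Euclidean algorithm to 53 and 16:
53 = 3*16 + 5
16 = 3*5 + 1
5 = 5*1 + 0
gcd = 1, so the inverse exists. Back-substitute:
1 = 16 − 3·5
1 = −3·53 + 10·16
So 16·10 ≡ 1 (mod 53).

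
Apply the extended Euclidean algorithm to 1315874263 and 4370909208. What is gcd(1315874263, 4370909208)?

Apply Euclid's algorithm to 4370909208 and 1315874263:
4370909208 = 3×1315874263 + 423286419
1315874263 = 3×423286419 + 46015006
423286419 = 9×46015006 + 9151365
46015006 = 5×9151365 + 258181
9151365 = 35×258181 + 115030
258181 = 2×115030 + 28121
115030 = 4×28121 + 2546
28121 = 11×2546 + 115
2546 = 22×115 + 16
115 = 7×16 + 3
16 = 5×3 + 1
3 = 3×1 + 0
gcd(1315874263, 4370909208) = 1.
Working backward:
1 = 16 − 5·3
1 = −5·115 + 36·16
1 = 36·2546 − 797·115
1 = −797·28121 + 8803·2546
1 = 8803·115030 − 36009·28121
1 = −36009·258181 + 80821·115030
1 = 80821·9151365 − 2864744·258181
1 = −2864744·46015006 + 14404541·9151365
1 = 14404541·423286419 − 132505613·46015006
1 = −132505613·1315874263 + 411921380·423286419
1 = 411921380·4370909208 − 1368269753·1315874263
So 1 = (411921380)·4370909208 + (-1368269753)·1315874263.

1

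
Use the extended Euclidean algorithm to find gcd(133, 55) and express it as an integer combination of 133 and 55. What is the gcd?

Repeated division:
133 = 2·55 + 23
55 = 2·23 + 9
23 = 2·9 + 5
9 = 1·5 + 4
5 = 1·4 + 1
4 = 4·1 + 0
gcd(133, 55) = 1.
Express as a combination:
1 = 5 − 4
1 = −9 + 2·5
1 = 2·23 − 5·9
1 = −5·55 + 12·23
1 = 12·133 − 29·55
So 1 = (12)·133 + (-29)·55.

1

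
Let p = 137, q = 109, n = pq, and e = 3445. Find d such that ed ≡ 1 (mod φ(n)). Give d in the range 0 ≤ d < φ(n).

φ(n) = (p−1)(q−1) = 136·108 = 14688.
Need d with 3445·d ≡ 1 (mod 14688). Apply the extended Euclidean algorithm:
14688 = 4*3445 + 908
3445 = 3*908 + 721
908 = 1*721 + 187
721 = 3*187 + 160
187 = 1*160 + 27
160 = 5*27 + 25
27 = 1*25 + 2
25 = 12*2 + 1
2 = 2*1 + 0
Back-substitute:
1 = 25 − 12·2
1 = −12·27 + 13·25
1 = 13·160 − 77·27
1 = −77·187 + 90·160
1 = 90·721 − 347·187
1 = −347·908 + 437·721
1 = 437·3445 − 1658·908
1 = −1658·14688 + 7069·3445
So 3445·7069 ≡ 1 (mod 14688), hence d = 7069.

7069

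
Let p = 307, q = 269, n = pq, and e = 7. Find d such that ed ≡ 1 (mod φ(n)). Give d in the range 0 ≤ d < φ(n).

23431

φ(n) = (p−1)(q−1) = 306·268 = 82008.
Need d with 7·d ≡ 1 (mod 82008). Apply the extended Euclidean algorithm:
82008 = 11715·7 + 3
7 = 2·3 + 1
3 = 3·1 + 0
Back-substitute:
1 = 7 − 2·3
1 = −2·82008 + 23431·7
So 7·23431 ≡ 1 (mod 82008), hence d = 23431.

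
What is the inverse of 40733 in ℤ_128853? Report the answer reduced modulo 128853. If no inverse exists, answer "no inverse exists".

gcd(128853, 40733) by repeated division:
128853 = 3×40733 + 6654
40733 = 6×6654 + 809
6654 = 8×809 + 182
809 = 4×182 + 81
182 = 2×81 + 20
81 = 4×20 + 1
20 = 20×1 + 0
Since gcd(40733, 128853) = 1, back-substitute to write 1 as a combination:
1 = 81 − 4·20
1 = −4·182 + 9·81
1 = 9·809 − 40·182
1 = −40·6654 + 329·809
1 = 329·40733 − 2014·6654
1 = −2014·128853 + 6371·40733
So 40733·6371 ≡ 1 (mod 128853).

6371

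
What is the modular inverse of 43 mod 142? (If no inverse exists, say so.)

gcd(142, 43) by repeated division:
142 = 3×43 + 13
43 = 3×13 + 4
13 = 3×4 + 1
4 = 4×1 + 0
Since gcd(43, 142) = 1, back-substitute to write 1 as a combination:
1 = 13 − 3·4
1 = −3·43 + 10·13
1 = 10·142 − 33·43
Hence 43⁻¹ ≡ -33 ≡ 109 (mod 142).

109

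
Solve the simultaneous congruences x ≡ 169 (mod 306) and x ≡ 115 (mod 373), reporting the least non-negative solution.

Write x = 169 + 306·k. Then 306·k ≡ 115 − 169 ≡ 319 (mod 373).
Need 306⁻¹ mod 373. Extended Euclid on (373, 306):
373 = 1×306 + 67
306 = 4×67 + 38
67 = 1×38 + 29
38 = 1×29 + 9
29 = 3×9 + 2
9 = 4×2 + 1
2 = 2×1 + 0
Back-substitute:
1 = 9 − 4·2
1 = −4·29 + 13·9
1 = 13·38 − 17·29
1 = −17·67 + 30·38
1 = 30·306 − 137·67
1 = −137·373 + 167·306
306⁻¹ ≡ 167 (mod 373), so k ≡ 167·319 ≡ 307 (mod 373).
x = 169 + 306·307 = 94111.

94111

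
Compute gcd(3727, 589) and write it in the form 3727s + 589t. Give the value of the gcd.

1

Apply Euclid's algorithm to 3727 and 589:
3727 = 6·589 + 193
589 = 3·193 + 10
193 = 19·10 + 3
10 = 3·3 + 1
3 = 3·1 + 0
gcd(3727, 589) = 1.
Working backward:
1 = 10 − 3·3
1 = −3·193 + 58·10
1 = 58·589 − 177·193
1 = −177·3727 + 1120·589
So 1 = (-177)·3727 + (1120)·589.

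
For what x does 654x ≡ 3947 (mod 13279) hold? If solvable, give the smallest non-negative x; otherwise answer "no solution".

First find gcd(654, 13279):
13279 = 20×654 + 199
654 = 3×199 + 57
199 = 3×57 + 28
57 = 2×28 + 1
28 = 28×1 + 0
gcd = 1, so a unique solution mod 13279 exists.
Back-substitute for the Bézout coefficients:
1 = 57 − 2·28
1 = −2·199 + 7·57
1 = 7·654 − 23·199
1 = −23·13279 + 467·654
So 654·(467) ≡ 1 (mod 13279), giving 654⁻¹ ≡ 467.
x ≡ 654⁻¹·3947 ≡ 467·3947 ≡ 10747 (mod 13279).

10747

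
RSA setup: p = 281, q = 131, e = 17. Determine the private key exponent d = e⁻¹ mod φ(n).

φ(n) = (p−1)(q−1) = 280·130 = 36400.
Need d with 17·d ≡ 1 (mod 36400). Apply the extended Euclidean algorithm:
36400 = 2141×17 + 3
17 = 5×3 + 2
3 = 1×2 + 1
2 = 2×1 + 0
Back-substitute:
1 = 3 − 2
1 = −17 + 6·3
1 = 6·36400 − 12847·17
So 17·(-12847) ≡ 1 (mod 36400), hence d ≡ -12847 ≡ 23553 (mod 36400).

23553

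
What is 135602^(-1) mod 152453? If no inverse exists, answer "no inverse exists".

30145

gcd(152453, 135602) by repeated division:
152453 = 1·135602 + 16851
135602 = 8·16851 + 794
16851 = 21·794 + 177
794 = 4·177 + 86
177 = 2·86 + 5
86 = 17·5 + 1
5 = 5·1 + 0
Since gcd(135602, 152453) = 1, back-substitute to write 1 as a combination:
1 = 86 − 17·5
1 = −17·177 + 35·86
1 = 35·794 − 157·177
1 = −157·16851 + 3332·794
1 = 3332·135602 − 26813·16851
1 = −26813·152453 + 30145·135602
So 135602·30145 ≡ 1 (mod 152453).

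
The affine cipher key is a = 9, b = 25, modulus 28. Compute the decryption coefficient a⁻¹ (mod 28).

25

Apply the Euclidean algorithm to 28 and 9:
28 = 3*9 + 1
9 = 9*1 + 0
Since gcd(9, 28) = 1, back-substitute to write 1 as a combination:
1 = 28 − 3·9
Hence 9⁻¹ ≡ -3 ≡ 25 (mod 28).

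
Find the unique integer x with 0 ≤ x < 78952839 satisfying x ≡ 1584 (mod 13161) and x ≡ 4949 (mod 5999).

Write x = 1584 + 13161·k. Then 13161·k ≡ 4949 − 1584 ≡ 3365 (mod 5999).
Need 13161⁻¹ mod 5999. Extended Euclid on (5999, 1163):
5999 = 5*1163 + 184
1163 = 6*184 + 59
184 = 3*59 + 7
59 = 8*7 + 3
7 = 2*3 + 1
3 = 3*1 + 0
Back-substitute:
1 = 7 − 2·3
1 = −2·59 + 17·7
1 = 17·184 − 53·59
1 = −53·1163 + 335·184
1 = 335·5999 − 1728·1163
13161⁻¹ ≡ 4271 (mod 5999), so k ≡ 4271·3365 ≡ 4310 (mod 5999).
x = 1584 + 13161·4310 = 56725494.

56725494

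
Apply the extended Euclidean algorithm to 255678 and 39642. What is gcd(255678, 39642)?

6

Apply Euclid's algorithm to 255678 and 39642:
255678 = 6×39642 + 17826
39642 = 2×17826 + 3990
17826 = 4×3990 + 1866
3990 = 2×1866 + 258
1866 = 7×258 + 60
258 = 4×60 + 18
60 = 3×18 + 6
18 = 3×6 + 0
gcd(255678, 39642) = 6.
Back-substituting:
6 = 60 − 3·18
6 = −3·258 + 13·60
6 = 13·1866 − 94·258
6 = −94·3990 + 201·1866
6 = 201·17826 − 898·3990
6 = −898·39642 + 1997·17826
6 = 1997·255678 − 12880·39642
So 6 = (1997)·255678 + (-12880)·39642.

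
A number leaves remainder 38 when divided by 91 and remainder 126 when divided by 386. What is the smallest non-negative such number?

33708

Write x = 38 + 91·k. Then 91·k ≡ 126 − 38 ≡ 88 (mod 386).
Need 91⁻¹ mod 386. Extended Euclid on (386, 91):
386 = 4*91 + 22
91 = 4*22 + 3
22 = 7*3 + 1
3 = 3*1 + 0
Back-substitute:
1 = 22 − 7·3
1 = −7·91 + 29·22
1 = 29·386 − 123·91
91⁻¹ ≡ 263 (mod 386), so k ≡ 263·88 ≡ 370 (mod 386).
x = 38 + 91·370 = 33708.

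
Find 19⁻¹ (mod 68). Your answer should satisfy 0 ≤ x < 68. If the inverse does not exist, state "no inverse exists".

Run Euclid on (68, 19):
68 = 3×19 + 11
19 = 1×11 + 8
11 = 1×8 + 3
8 = 2×3 + 2
3 = 1×2 + 1
2 = 2×1 + 0
The gcd is 1. Working backward:
1 = 3 − 2
1 = −8 + 3·3
1 = 3·11 − 4·8
1 = −4·19 + 7·11
1 = 7·68 − 25·19
So 19·(-25) ≡ 1 (mod 68), and -25 ≡ 43 (mod 68).

43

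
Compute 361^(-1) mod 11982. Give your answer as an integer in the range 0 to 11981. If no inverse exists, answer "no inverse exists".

2257

gcd(11982, 361) by repeated division:
11982 = 33*361 + 69
361 = 5*69 + 16
69 = 4*16 + 5
16 = 3*5 + 1
5 = 5*1 + 0
Since gcd(361, 11982) = 1, back-substitute to write 1 as a combination:
1 = 16 − 3·5
1 = −3·69 + 13·16
1 = 13·361 − 68·69
1 = −68·11982 + 2257·361
So 361·2257 ≡ 1 (mod 11982).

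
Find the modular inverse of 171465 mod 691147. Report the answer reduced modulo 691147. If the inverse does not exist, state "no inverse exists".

163015

Extended Euclidean algorithm:
691147 = 4*171465 + 5287
171465 = 32*5287 + 2281
5287 = 2*2281 + 725
2281 = 3*725 + 106
725 = 6*106 + 89
106 = 1*89 + 17
89 = 5*17 + 4
17 = 4*4 + 1
4 = 4*1 + 0
gcd = 1, so the inverse exists. Back-substitute:
1 = 17 − 4·4
1 = −4·89 + 21·17
1 = 21·106 − 25·89
1 = −25·725 + 171·106
1 = 171·2281 − 538·725
1 = −538·5287 + 1247·2281
1 = 1247·171465 − 40442·5287
1 = −40442·691147 + 163015·171465
So 171465·163015 ≡ 1 (mod 691147).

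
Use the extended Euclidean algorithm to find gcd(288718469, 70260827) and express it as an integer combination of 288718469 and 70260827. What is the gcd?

13

Apply Euclid's algorithm to 288718469 and 70260827:
288718469 = 4*70260827 + 7675161
70260827 = 9*7675161 + 1184378
7675161 = 6*1184378 + 568893
1184378 = 2*568893 + 46592
568893 = 12*46592 + 9789
46592 = 4*9789 + 7436
9789 = 1*7436 + 2353
7436 = 3*2353 + 377
2353 = 6*377 + 91
377 = 4*91 + 13
91 = 7*13 + 0
gcd(288718469, 70260827) = 13.
Express as a combination:
13 = 377 − 4·91
13 = −4·2353 + 25·377
13 = 25·7436 − 79·2353
13 = −79·9789 + 104·7436
13 = 104·46592 − 495·9789
13 = −495·568893 + 6044·46592
13 = 6044·1184378 − 12583·568893
13 = −12583·7675161 + 81542·1184378
13 = 81542·70260827 − 746461·7675161
13 = −746461·288718469 + 3067386·70260827
So 13 = (-746461)·288718469 + (3067386)·70260827.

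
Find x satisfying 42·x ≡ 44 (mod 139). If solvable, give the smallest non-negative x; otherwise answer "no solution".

First find gcd(42, 139):
139 = 3×42 + 13
42 = 3×13 + 3
13 = 4×3 + 1
3 = 3×1 + 0
gcd = 1, so a unique solution mod 139 exists.
Back-substitute for the Bézout coefficients:
1 = 13 − 4·3
1 = −4·42 + 13·13
1 = 13·139 − 43·42
So 42·(-43) ≡ 1 (mod 139), giving 42⁻¹ ≡ 96.
x ≡ 42⁻¹·44 ≡ 96·44 ≡ 54 (mod 139).

54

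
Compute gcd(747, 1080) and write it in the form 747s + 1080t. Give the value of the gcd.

9

Apply Euclid's algorithm to 1080 and 747:
1080 = 1·747 + 333
747 = 2·333 + 81
333 = 4·81 + 9
81 = 9·9 + 0
gcd(747, 1080) = 9.
Express as a combination:
9 = 333 − 4·81
9 = −4·747 + 9·333
9 = 9·1080 − 13·747
So 9 = (9)·1080 + (-13)·747.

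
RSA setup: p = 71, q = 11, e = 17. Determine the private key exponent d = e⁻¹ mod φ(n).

453

φ(n) = (p−1)(q−1) = 70·10 = 700.
Need d with 17·d ≡ 1 (mod 700). Apply the extended Euclidean algorithm:
700 = 41×17 + 3
17 = 5×3 + 2
3 = 1×2 + 1
2 = 2×1 + 0
Back-substitute:
1 = 3 − 2
1 = −17 + 6·3
1 = 6·700 − 247·17
So 17·(-247) ≡ 1 (mod 700), hence d ≡ -247 ≡ 453 (mod 700).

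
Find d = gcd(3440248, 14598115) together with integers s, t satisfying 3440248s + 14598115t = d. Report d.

Euclidean algorithm:
14598115 = 4*3440248 + 837123
3440248 = 4*837123 + 91756
837123 = 9*91756 + 11319
91756 = 8*11319 + 1204
11319 = 9*1204 + 483
1204 = 2*483 + 238
483 = 2*238 + 7
238 = 34*7 + 0
gcd(3440248, 14598115) = 7.
Back-substituting:
7 = 483 − 2·238
7 = −2·1204 + 5·483
7 = 5·11319 − 47·1204
7 = −47·91756 + 381·11319
7 = 381·837123 − 3476·91756
7 = −3476·3440248 + 14285·837123
7 = 14285·14598115 − 60616·3440248
So 7 = (14285)·14598115 + (-60616)·3440248.

7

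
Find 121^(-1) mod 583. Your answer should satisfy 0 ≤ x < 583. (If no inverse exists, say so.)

no inverse exists

Compute gcd(121, 583):
583 = 4×121 + 99
121 = 1×99 + 22
99 = 4×22 + 11
22 = 2×11 + 0
gcd(121, 583) = 11 ≠ 1, so 121 has no multiplicative inverse modulo 583.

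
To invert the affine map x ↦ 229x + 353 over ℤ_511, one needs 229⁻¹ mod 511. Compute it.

Run Euclid on (511, 229):
511 = 2×229 + 53
229 = 4×53 + 17
53 = 3×17 + 2
17 = 8×2 + 1
2 = 2×1 + 0
The gcd is 1. Working backward:
1 = 17 − 8·2
1 = −8·53 + 25·17
1 = 25·229 − 108·53
1 = −108·511 + 241·229
So 229·241 ≡ 1 (mod 511).

241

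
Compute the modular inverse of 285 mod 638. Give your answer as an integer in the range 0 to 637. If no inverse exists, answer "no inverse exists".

197

Apply the Euclidean algorithm to 638 and 285:
638 = 2·285 + 68
285 = 4·68 + 13
68 = 5·13 + 3
13 = 4·3 + 1
3 = 3·1 + 0
gcd = 1, so the inverse exists. Back-substitute:
1 = 13 − 4·3
1 = −4·68 + 21·13
1 = 21·285 − 88·68
1 = −88·638 + 197·285
So 285·197 ≡ 1 (mod 638).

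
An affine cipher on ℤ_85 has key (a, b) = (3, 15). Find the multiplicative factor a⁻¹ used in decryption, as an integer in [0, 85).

Run Euclid on (85, 3):
85 = 28×3 + 1
3 = 3×1 + 0
Since gcd(3, 85) = 1, back-substitute to write 1 as a combination:
1 = 85 − 28·3
Hence 3⁻¹ ≡ -28 ≡ 57 (mod 85).

57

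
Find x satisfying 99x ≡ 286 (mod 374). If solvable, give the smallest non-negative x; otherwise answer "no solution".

First find gcd(99, 374):
374 = 3×99 + 77
99 = 1×77 + 22
77 = 3×22 + 11
22 = 2×11 + 0
gcd = 11 and 11 | 286, so solutions exist. Divide through by 11: 9x ≡ 26 (mod 34).
Now find 9⁻¹ mod 34:
34 = 3*9 + 7
9 = 1*7 + 2
7 = 3*2 + 1
2 = 2*1 + 0
Back-substitute:
1 = 7 − 3·2
1 = −3·9 + 4·7
1 = 4·34 − 15·9
So 9·(-15) ≡ 1 (mod 34), i.e. 9⁻¹ ≡ 19.
Then x ≡ 19·26 ≡ 18 (mod 34); the smallest non-negative solution is x = 18.

18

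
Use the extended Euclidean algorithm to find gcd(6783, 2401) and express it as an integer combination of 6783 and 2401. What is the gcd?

Repeated division:
6783 = 2×2401 + 1981
2401 = 1×1981 + 420
1981 = 4×420 + 301
420 = 1×301 + 119
301 = 2×119 + 63
119 = 1×63 + 56
63 = 1×56 + 7
56 = 8×7 + 0
gcd(6783, 2401) = 7.
Working backward:
7 = 63 − 56
7 = −119 + 2·63
7 = 2·301 − 5·119
7 = −5·420 + 7·301
7 = 7·1981 − 33·420
7 = −33·2401 + 40·1981
7 = 40·6783 − 113·2401
So 7 = (40)·6783 + (-113)·2401.

7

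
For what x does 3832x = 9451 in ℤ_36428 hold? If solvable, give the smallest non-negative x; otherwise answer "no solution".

no solution

gcd(3832, 36428):
36428 = 9×3832 + 1940
3832 = 1×1940 + 1892
1940 = 1×1892 + 48
1892 = 39×48 + 20
48 = 2×20 + 8
20 = 2×8 + 4
8 = 2×4 + 0
gcd = 4, but 4 ∤ 9451, so the congruence has no solution.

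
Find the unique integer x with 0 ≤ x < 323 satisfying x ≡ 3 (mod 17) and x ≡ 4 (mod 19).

Write x = 3 + 17·k. Then 17·k ≡ 4 − 3 ≡ 1 (mod 19).
Need 17⁻¹ mod 19. Extended Euclid on (19, 17):
19 = 1*17 + 2
17 = 8*2 + 1
2 = 2*1 + 0
Back-substitute:
1 = 17 − 8·2
1 = −8·19 + 9·17
17⁻¹ ≡ 9 (mod 19), so k ≡ 9·1 ≡ 9 (mod 19).
x = 3 + 17·9 = 156.

156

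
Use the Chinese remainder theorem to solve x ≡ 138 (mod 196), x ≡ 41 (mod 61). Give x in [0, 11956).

Write x = 138 + 196·k. Then 196·k ≡ 41 − 138 ≡ 25 (mod 61).
Need 196⁻¹ mod 61. Extended Euclid on (61, 13):
61 = 4·13 + 9
13 = 1·9 + 4
9 = 2·4 + 1
4 = 4·1 + 0
Back-substitute:
1 = 9 − 2·4
1 = −2·13 + 3·9
1 = 3·61 − 14·13
196⁻¹ ≡ 47 (mod 61), so k ≡ 47·25 ≡ 16 (mod 61).
x = 138 + 196·16 = 3274.

3274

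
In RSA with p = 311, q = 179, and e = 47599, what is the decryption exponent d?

φ(n) = (p−1)(q−1) = 310·178 = 55180.
Need d with 47599·d ≡ 1 (mod 55180). Apply the extended Euclidean algorithm:
55180 = 1*47599 + 7581
47599 = 6*7581 + 2113
7581 = 3*2113 + 1242
2113 = 1*1242 + 871
1242 = 1*871 + 371
871 = 2*371 + 129
371 = 2*129 + 113
129 = 1*113 + 16
113 = 7*16 + 1
16 = 16*1 + 0
Back-substitute:
1 = 113 − 7·16
1 = −7·129 + 8·113
1 = 8·371 − 23·129
1 = −23·871 + 54·371
1 = 54·1242 − 77·871
1 = −77·2113 + 131·1242
1 = 131·7581 − 470·2113
1 = −470·47599 + 2951·7581
1 = 2951·55180 − 3421·47599
So 47599·(-3421) ≡ 1 (mod 55180), hence d ≡ -3421 ≡ 51759 (mod 55180).

51759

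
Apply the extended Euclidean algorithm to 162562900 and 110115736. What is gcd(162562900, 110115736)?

Repeated division:
162562900 = 1×110115736 + 52447164
110115736 = 2×52447164 + 5221408
52447164 = 10×5221408 + 233084
5221408 = 22×233084 + 93560
233084 = 2×93560 + 45964
93560 = 2×45964 + 1632
45964 = 28×1632 + 268
1632 = 6×268 + 24
268 = 11×24 + 4
24 = 6×4 + 0
gcd(162562900, 110115736) = 4.
Express as a combination:
4 = 268 − 11·24
4 = −11·1632 + 67·268
4 = 67·45964 − 1887·1632
4 = −1887·93560 + 3841·45964
4 = 3841·233084 − 9569·93560
4 = −9569·5221408 + 214359·233084
4 = 214359·52447164 − 2153159·5221408
4 = −2153159·110115736 + 4520677·52447164
4 = 4520677·162562900 − 6673836·110115736
So 4 = (4520677)·162562900 + (-6673836)·110115736.

4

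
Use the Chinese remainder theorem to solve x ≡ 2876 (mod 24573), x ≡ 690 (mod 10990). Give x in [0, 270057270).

Write x = 2876 + 24573·k. Then 24573·k ≡ 690 − 2876 ≡ 8804 (mod 10990).
Need 24573⁻¹ mod 10990. Extended Euclid on (10990, 2593):
10990 = 4*2593 + 618
2593 = 4*618 + 121
618 = 5*121 + 13
121 = 9*13 + 4
13 = 3*4 + 1
4 = 4*1 + 0
Back-substitute:
1 = 13 − 3·4
1 = −3·121 + 28·13
1 = 28·618 − 143·121
1 = −143·2593 + 600·618
1 = 600·10990 − 2543·2593
24573⁻¹ ≡ 8447 (mod 10990), so k ≡ 8447·8804 ≡ 9048 (mod 10990).
x = 2876 + 24573·9048 = 222339380.

222339380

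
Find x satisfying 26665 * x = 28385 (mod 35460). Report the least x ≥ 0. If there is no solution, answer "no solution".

3065

First find gcd(26665, 35460):
35460 = 1×26665 + 8795
26665 = 3×8795 + 280
8795 = 31×280 + 115
280 = 2×115 + 50
115 = 2×50 + 15
50 = 3×15 + 5
15 = 3×5 + 0
gcd = 5 and 5 | 28385, so solutions exist. Divide through by 5: 5333x ≡ 5677 (mod 7092).
Now find 5333⁻¹ mod 7092:
7092 = 1·5333 + 1759
5333 = 3·1759 + 56
1759 = 31·56 + 23
56 = 2·23 + 10
23 = 2·10 + 3
10 = 3·3 + 1
3 = 3·1 + 0
Back-substitute:
1 = 10 − 3·3
1 = −3·23 + 7·10
1 = 7·56 − 17·23
1 = −17·1759 + 534·56
1 = 534·5333 − 1619·1759
1 = −1619·7092 + 2153·5333
So 5333⁻¹ ≡ 2153 (mod 7092).
Then x ≡ 2153·5677 ≡ 3065 (mod 7092); the smallest non-negative solution is x = 3065.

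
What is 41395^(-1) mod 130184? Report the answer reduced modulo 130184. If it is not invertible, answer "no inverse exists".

13715

Apply the Euclidean algorithm to 130184 and 41395:
130184 = 3·41395 + 5999
41395 = 6·5999 + 5401
5999 = 1·5401 + 598
5401 = 9·598 + 19
598 = 31·19 + 9
19 = 2·9 + 1
9 = 9·1 + 0
The gcd is 1. Working backward:
1 = 19 − 2·9
1 = −2·598 + 63·19
1 = 63·5401 − 569·598
1 = −569·5999 + 632·5401
1 = 632·41395 − 4361·5999
1 = −4361·130184 + 13715·41395
So 41395·13715 ≡ 1 (mod 130184).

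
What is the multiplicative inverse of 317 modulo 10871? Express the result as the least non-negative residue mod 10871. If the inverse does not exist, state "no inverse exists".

8299

gcd(10871, 317) by repeated division:
10871 = 34×317 + 93
317 = 3×93 + 38
93 = 2×38 + 17
38 = 2×17 + 4
17 = 4×4 + 1
4 = 4×1 + 0
Since gcd(317, 10871) = 1, back-substitute to write 1 as a combination:
1 = 17 − 4·4
1 = −4·38 + 9·17
1 = 9·93 − 22·38
1 = −22·317 + 75·93
1 = 75·10871 − 2572·317
Hence 317⁻¹ ≡ -2572 ≡ 8299 (mod 10871).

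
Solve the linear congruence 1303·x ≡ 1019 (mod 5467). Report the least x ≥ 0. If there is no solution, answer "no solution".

3693

First find gcd(1303, 5467):
5467 = 4×1303 + 255
1303 = 5×255 + 28
255 = 9×28 + 3
28 = 9×3 + 1
3 = 3×1 + 0
gcd = 1, so a unique solution mod 5467 exists.
Back-substitute for the Bézout coefficients:
1 = 28 − 9·3
1 = −9·255 + 82·28
1 = 82·1303 − 419·255
1 = −419·5467 + 1758·1303
So 1303·(1758) ≡ 1 (mod 5467), giving 1303⁻¹ ≡ 1758.
x ≡ 1303⁻¹·1019 ≡ 1758·1019 ≡ 3693 (mod 5467).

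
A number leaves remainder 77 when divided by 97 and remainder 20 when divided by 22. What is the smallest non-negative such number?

174

Write x = 77 + 97·k. Then 97·k ≡ 20 − 77 ≡ 9 (mod 22).
Need 97⁻¹ mod 22. Extended Euclid on (22, 9):
22 = 2·9 + 4
9 = 2·4 + 1
4 = 4·1 + 0
Back-substitute:
1 = 9 − 2·4
1 = −2·22 + 5·9
97⁻¹ ≡ 5 (mod 22), so k ≡ 5·9 ≡ 1 (mod 22).
x = 77 + 97·1 = 174.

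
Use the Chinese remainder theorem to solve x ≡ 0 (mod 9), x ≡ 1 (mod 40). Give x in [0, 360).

Write x = 0 + 9·k. Then 9·k ≡ 1 − 0 ≡ 1 (mod 40).
Need 9⁻¹ mod 40. Extended Euclid on (40, 9):
40 = 4×9 + 4
9 = 2×4 + 1
4 = 4×1 + 0
Back-substitute:
1 = 9 − 2·4
1 = −2·40 + 9·9
9⁻¹ ≡ 9 (mod 40), so k ≡ 9·1 ≡ 9 (mod 40).
x = 0 + 9·9 = 81.

81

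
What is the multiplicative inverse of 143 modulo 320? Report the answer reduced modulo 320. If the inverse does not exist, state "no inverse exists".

gcd(320, 143) by repeated division:
320 = 2×143 + 34
143 = 4×34 + 7
34 = 4×7 + 6
7 = 1×6 + 1
6 = 6×1 + 0
gcd = 1, so the inverse exists. Back-substitute:
1 = 7 − 6
1 = −34 + 5·7
1 = 5·143 − 21·34
1 = −21·320 + 47·143
So 143·47 ≡ 1 (mod 320).

47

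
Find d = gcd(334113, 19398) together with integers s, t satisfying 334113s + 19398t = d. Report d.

3

Apply Euclid's algorithm to 334113 and 19398:
334113 = 17×19398 + 4347
19398 = 4×4347 + 2010
4347 = 2×2010 + 327
2010 = 6×327 + 48
327 = 6×48 + 39
48 = 1×39 + 9
39 = 4×9 + 3
9 = 3×3 + 0
gcd(334113, 19398) = 3.
Back-substituting:
3 = 39 − 4·9
3 = −4·48 + 5·39
3 = 5·327 − 34·48
3 = −34·2010 + 209·327
3 = 209·4347 − 452·2010
3 = −452·19398 + 2017·4347
3 = 2017·334113 − 34741·19398
So 3 = (2017)·334113 + (-34741)·19398.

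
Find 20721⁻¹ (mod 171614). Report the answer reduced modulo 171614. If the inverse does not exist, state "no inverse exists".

10891

Apply the Euclidean algorithm to 171614 and 20721:
171614 = 8*20721 + 5846
20721 = 3*5846 + 3183
5846 = 1*3183 + 2663
3183 = 1*2663 + 520
2663 = 5*520 + 63
520 = 8*63 + 16
63 = 3*16 + 15
16 = 1*15 + 1
15 = 15*1 + 0
Since gcd(20721, 171614) = 1, back-substitute to write 1 as a combination:
1 = 16 − 15
1 = −63 + 4·16
1 = 4·520 − 33·63
1 = −33·2663 + 169·520
1 = 169·3183 − 202·2663
1 = −202·5846 + 371·3183
1 = 371·20721 − 1315·5846
1 = −1315·171614 + 10891·20721
So 20721·10891 ≡ 1 (mod 171614).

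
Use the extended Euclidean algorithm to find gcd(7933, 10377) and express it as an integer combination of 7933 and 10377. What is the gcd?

1

Euclidean algorithm:
10377 = 1·7933 + 2444
7933 = 3·2444 + 601
2444 = 4·601 + 40
601 = 15·40 + 1
40 = 40·1 + 0
gcd(7933, 10377) = 1.
Back-substituting:
1 = 601 − 15·40
1 = −15·2444 + 61·601
1 = 61·7933 − 198·2444
1 = −198·10377 + 259·7933
So 1 = (-198)·10377 + (259)·7933.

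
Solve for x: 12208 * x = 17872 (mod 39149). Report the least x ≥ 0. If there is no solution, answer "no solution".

19499

First find gcd(12208, 39149):
39149 = 3×12208 + 2525
12208 = 4×2525 + 2108
2525 = 1×2108 + 417
2108 = 5×417 + 23
417 = 18×23 + 3
23 = 7×3 + 2
3 = 1×2 + 1
2 = 2×1 + 0
gcd = 1, so a unique solution mod 39149 exists.
Back-substitute for the Bézout coefficients:
1 = 3 − 2
1 = −23 + 8·3
1 = 8·417 − 145·23
1 = −145·2108 + 733·417
1 = 733·2525 − 878·2108
1 = −878·12208 + 4245·2525
1 = 4245·39149 − 13613·12208
So 12208·(-13613) ≡ 1 (mod 39149), giving 12208⁻¹ ≡ 25536.
x ≡ 12208⁻¹·17872 ≡ 25536·17872 ≡ 19499 (mod 39149).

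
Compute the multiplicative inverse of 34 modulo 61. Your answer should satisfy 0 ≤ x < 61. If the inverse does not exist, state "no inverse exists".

Run Euclid on (61, 34):
61 = 1*34 + 27
34 = 1*27 + 7
27 = 3*7 + 6
7 = 1*6 + 1
6 = 6*1 + 0
Since gcd(34, 61) = 1, back-substitute to write 1 as a combination:
1 = 7 − 6
1 = −27 + 4·7
1 = 4·34 − 5·27
1 = −5·61 + 9·34
So 34·9 ≡ 1 (mod 61).

9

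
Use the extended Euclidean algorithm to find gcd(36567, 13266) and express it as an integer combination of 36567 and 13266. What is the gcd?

9

Apply Euclid's algorithm to 36567 and 13266:
36567 = 2·13266 + 10035
13266 = 1·10035 + 3231
10035 = 3·3231 + 342
3231 = 9·342 + 153
342 = 2·153 + 36
153 = 4·36 + 9
36 = 4·9 + 0
gcd(36567, 13266) = 9.
Back-substituting:
9 = 153 − 4·36
9 = −4·342 + 9·153
9 = 9·3231 − 85·342
9 = −85·10035 + 264·3231
9 = 264·13266 − 349·10035
9 = −349·36567 + 962·13266
So 9 = (-349)·36567 + (962)·13266.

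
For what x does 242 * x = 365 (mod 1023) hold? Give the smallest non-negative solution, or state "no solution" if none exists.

no solution

gcd(242, 1023):
1023 = 4×242 + 55
242 = 4×55 + 22
55 = 2×22 + 11
22 = 2×11 + 0
gcd = 11, but 11 ∤ 365, so the congruence has no solution.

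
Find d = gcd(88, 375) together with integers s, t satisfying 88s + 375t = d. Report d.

Repeated division:
375 = 4·88 + 23
88 = 3·23 + 19
23 = 1·19 + 4
19 = 4·4 + 3
4 = 1·3 + 1
3 = 3·1 + 0
gcd(88, 375) = 1.
Back-substituting:
1 = 4 − 3
1 = −19 + 5·4
1 = 5·23 − 6·19
1 = −6·88 + 23·23
1 = 23·375 − 98·88
So 1 = (23)·375 + (-98)·88.

1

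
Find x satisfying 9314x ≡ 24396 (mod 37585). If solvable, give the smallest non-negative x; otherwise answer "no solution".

7129

First find gcd(9314, 37585):
37585 = 4×9314 + 329
9314 = 28×329 + 102
329 = 3×102 + 23
102 = 4×23 + 10
23 = 2×10 + 3
10 = 3×3 + 1
3 = 3×1 + 0
gcd = 1, so a unique solution mod 37585 exists.
Back-substitute for the Bézout coefficients:
1 = 10 − 3·3
1 = −3·23 + 7·10
1 = 7·102 − 31·23
1 = −31·329 + 100·102
1 = 100·9314 − 2831·329
1 = −2831·37585 + 11424·9314
So 9314·(11424) ≡ 1 (mod 37585), giving 9314⁻¹ ≡ 11424.
x ≡ 9314⁻¹·24396 ≡ 11424·24396 ≡ 7129 (mod 37585).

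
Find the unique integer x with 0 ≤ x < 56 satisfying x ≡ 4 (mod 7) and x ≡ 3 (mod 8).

11

Write x = 4 + 7·k. Then 7·k ≡ 3 − 4 ≡ 7 (mod 8).
Need 7⁻¹ mod 8. Extended Euclid on (8, 7):
8 = 1×7 + 1
7 = 7×1 + 0
Back-substitute:
1 = 8 − 7
7⁻¹ ≡ 7 (mod 8), so k ≡ 7·7 ≡ 1 (mod 8).
x = 4 + 7·1 = 11.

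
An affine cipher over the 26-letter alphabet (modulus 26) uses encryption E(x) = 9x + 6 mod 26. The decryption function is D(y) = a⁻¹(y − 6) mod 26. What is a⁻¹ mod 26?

Apply the Euclidean algorithm to 26 and 9:
26 = 2×9 + 8
9 = 1×8 + 1
8 = 8×1 + 0
The gcd is 1. Working backward:
1 = 9 − 8
1 = −26 + 3·9
So 9·3 ≡ 1 (mod 26).

3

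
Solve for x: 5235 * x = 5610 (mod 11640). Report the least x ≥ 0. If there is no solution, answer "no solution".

First find gcd(5235, 11640):
11640 = 2×5235 + 1170
5235 = 4×1170 + 555
1170 = 2×555 + 60
555 = 9×60 + 15
60 = 4×15 + 0
gcd = 15 and 15 | 5610, so solutions exist. Divide through by 15: 349x ≡ 374 (mod 776).
Now find 349⁻¹ mod 776:
776 = 2×349 + 78
349 = 4×78 + 37
78 = 2×37 + 4
37 = 9×4 + 1
4 = 4×1 + 0
Back-substitute:
1 = 37 − 9·4
1 = −9·78 + 19·37
1 = 19·349 − 85·78
1 = −85·776 + 189·349
So 349⁻¹ ≡ 189 (mod 776).
Then x ≡ 189·374 ≡ 70 (mod 776); the smallest non-negative solution is x = 70.

70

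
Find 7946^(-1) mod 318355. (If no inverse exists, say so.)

Extended Euclidean algorithm:
318355 = 40·7946 + 515
7946 = 15·515 + 221
515 = 2·221 + 73
221 = 3·73 + 2
73 = 36·2 + 1
2 = 2·1 + 0
Since gcd(7946, 318355) = 1, back-substitute to write 1 as a combination:
1 = 73 − 36·2
1 = −36·221 + 109·73
1 = 109·515 − 254·221
1 = −254·7946 + 3919·515
1 = 3919·318355 − 157014·7946
Thus 7946·(-157014) ≡ 1 (mod 318355); reducing, -157014 mod 318355 = 161341.

161341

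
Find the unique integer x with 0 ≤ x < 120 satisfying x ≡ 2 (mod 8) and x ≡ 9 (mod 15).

Write x = 2 + 8·k. Then 8·k ≡ 9 − 2 ≡ 7 (mod 15).
Need 8⁻¹ mod 15. Extended Euclid on (15, 8):
15 = 1×8 + 7
8 = 1×7 + 1
7 = 7×1 + 0
Back-substitute:
1 = 8 − 7
1 = −15 + 2·8
8⁻¹ ≡ 2 (mod 15), so k ≡ 2·7 ≡ 14 (mod 15).
x = 2 + 8·14 = 114.

114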